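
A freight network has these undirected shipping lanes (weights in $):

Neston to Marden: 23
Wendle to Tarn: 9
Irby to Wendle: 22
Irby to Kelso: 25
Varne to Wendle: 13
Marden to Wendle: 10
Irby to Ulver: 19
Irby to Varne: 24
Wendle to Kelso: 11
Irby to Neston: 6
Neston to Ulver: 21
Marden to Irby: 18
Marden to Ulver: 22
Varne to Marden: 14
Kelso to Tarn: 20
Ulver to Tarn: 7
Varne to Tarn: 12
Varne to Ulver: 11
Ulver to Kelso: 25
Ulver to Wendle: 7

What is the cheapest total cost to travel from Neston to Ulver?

Enumerating some paths:
Neston–Irby–Wendle–Ulver: 6+22+7 = 35
Neston–Ulver: 21 = 21
Neston–Irby–Ulver: 6+19 = 25
The minimum is $21 via Neston–Ulver.

$21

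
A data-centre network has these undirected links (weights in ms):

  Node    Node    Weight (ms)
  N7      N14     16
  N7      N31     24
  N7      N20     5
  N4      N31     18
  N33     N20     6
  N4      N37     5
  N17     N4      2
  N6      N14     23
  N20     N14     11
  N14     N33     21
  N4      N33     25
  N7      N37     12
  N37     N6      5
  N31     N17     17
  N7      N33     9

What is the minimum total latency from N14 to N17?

Running Dijkstra from N14:
N14: 0
N20: 11  (via N14)
N7: 16  (via N14)
N33: 17  (via N20)
N6: 23  (via N14)
N37: 28  (via N7)
N4: 33  (via N37)
N17: 35  (via N4)
Shortest route: N14–N7–N37–N4–N17 = 35 ms.

35 ms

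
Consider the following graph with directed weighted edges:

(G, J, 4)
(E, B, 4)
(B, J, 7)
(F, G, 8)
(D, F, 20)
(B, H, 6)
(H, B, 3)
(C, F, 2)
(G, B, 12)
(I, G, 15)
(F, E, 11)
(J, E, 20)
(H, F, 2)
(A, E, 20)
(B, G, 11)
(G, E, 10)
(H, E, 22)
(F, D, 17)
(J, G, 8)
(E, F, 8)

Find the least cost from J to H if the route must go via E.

Shortest J→E: J–G–E = 18
Best E to H: E–B–H costing 10
Total via E: 18 + 10 = 28.

28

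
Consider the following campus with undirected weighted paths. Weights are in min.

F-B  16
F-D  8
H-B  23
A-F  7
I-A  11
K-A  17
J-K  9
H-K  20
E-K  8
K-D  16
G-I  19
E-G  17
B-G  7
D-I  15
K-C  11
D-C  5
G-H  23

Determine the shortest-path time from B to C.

Compare a few routes:
B–G–E–K–C: 7+17+8+11 = 43
B–F–D–C: 16+8+5 = 29
B–F–D–K–C: 16+8+16+11 = 51
B–G–I–D–C: 7+19+15+5 = 46
The minimum is 29 min via B–F–D–C.

29 min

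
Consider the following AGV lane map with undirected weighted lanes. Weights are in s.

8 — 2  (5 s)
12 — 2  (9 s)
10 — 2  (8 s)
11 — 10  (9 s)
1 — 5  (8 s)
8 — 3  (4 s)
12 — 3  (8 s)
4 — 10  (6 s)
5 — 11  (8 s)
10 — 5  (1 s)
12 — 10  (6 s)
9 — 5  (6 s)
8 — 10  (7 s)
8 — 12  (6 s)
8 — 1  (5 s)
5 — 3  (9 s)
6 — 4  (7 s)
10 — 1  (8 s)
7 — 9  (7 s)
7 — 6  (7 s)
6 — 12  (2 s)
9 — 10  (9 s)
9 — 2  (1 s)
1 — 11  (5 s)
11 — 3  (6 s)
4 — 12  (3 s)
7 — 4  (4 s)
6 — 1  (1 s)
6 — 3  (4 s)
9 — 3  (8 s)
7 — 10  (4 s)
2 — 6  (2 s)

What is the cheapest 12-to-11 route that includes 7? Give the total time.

Shortest 12→7: 12–4–7 = 7
Shortest 7→11: 7–10–11 = 13
Total via 7: 7 + 13 = 20 s.

20 s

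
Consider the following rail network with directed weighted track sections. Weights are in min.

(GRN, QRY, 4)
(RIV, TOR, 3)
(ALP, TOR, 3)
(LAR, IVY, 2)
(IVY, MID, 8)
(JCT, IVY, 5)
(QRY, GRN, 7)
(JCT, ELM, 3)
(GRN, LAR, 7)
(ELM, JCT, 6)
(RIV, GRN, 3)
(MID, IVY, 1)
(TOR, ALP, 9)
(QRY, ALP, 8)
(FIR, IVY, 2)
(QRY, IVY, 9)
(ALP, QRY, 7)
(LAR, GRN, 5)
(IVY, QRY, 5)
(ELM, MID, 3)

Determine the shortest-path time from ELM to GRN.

16 min

Shortest distances from ELM:
ELM: 0
MID: 3  (via ELM)
IVY: 4  (via MID)
JCT: 6  (via ELM)
QRY: 9  (via IVY)
GRN: 16  (via QRY)
Shortest route: ELM–MID–IVY–QRY–GRN = 16 min.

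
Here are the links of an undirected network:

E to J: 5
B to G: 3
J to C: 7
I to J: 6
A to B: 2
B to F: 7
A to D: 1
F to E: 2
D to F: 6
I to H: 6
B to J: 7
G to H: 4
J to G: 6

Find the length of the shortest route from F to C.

Compare a few routes:
F–E–J–C: 2+5+7 = 14
F–B–J–C: 7+7+7 = 21
F–D–A–B–J–C: 6+1+2+7+7 = 23
Cheapest is F–E–J–C at 14.

14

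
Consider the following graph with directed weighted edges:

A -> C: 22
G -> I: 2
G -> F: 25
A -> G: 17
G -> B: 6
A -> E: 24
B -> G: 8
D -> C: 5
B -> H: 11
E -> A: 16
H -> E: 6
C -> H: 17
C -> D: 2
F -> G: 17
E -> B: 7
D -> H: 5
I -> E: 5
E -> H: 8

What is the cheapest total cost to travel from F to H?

32

Running Dijkstra from F:
F: 0
G: 17  (via F)
I: 19  (via G)
B: 23  (via G)
E: 24  (via I)
H: 32  (via E)
Shortest route: F → G → I → E → H = 32.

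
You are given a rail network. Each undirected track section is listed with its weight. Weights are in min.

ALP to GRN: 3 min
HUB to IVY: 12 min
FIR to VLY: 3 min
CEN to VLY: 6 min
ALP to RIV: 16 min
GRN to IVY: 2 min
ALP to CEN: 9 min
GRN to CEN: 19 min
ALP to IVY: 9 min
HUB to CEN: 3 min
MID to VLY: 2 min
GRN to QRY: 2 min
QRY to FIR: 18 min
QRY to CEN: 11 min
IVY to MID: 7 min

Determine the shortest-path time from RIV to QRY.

Enumerating some paths:
RIV–ALP–CEN–QRY: 16+9+11 = 36
RIV–ALP–GRN–QRY: 16+3+2 = 21
RIV–ALP–IVY–GRN–QRY: 16+9+2+2 = 29
Cheapest is RIV–ALP–GRN–QRY at 21 min.

21 min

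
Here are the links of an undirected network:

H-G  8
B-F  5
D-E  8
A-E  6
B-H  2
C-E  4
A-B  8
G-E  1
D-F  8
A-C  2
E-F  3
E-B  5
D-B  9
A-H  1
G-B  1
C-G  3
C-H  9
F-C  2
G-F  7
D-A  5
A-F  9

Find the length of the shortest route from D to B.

Shortest distances from D:
D: 0
A: 5  (via D)
H: 6  (via A)
C: 7  (via A)
B: 8  (via H)
Shortest route: D–A–H–B = 8.

8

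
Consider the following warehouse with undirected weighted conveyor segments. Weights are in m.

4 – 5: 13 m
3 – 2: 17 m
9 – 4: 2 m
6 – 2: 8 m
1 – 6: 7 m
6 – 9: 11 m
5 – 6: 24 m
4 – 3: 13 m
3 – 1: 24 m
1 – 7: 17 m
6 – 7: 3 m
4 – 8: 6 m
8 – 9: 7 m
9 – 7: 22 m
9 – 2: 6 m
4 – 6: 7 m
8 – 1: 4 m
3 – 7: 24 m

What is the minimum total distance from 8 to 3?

19 m

Settle nodes by increasing distance from 8:
8: 0
1: 4  (via 8)
4: 6  (via 8)
9: 7  (via 8)
6: 11  (via 1)
2: 13  (via 9)
7: 14  (via 6)
3: 19  (via 4)
Shortest route: 8–4–3 = 19 m.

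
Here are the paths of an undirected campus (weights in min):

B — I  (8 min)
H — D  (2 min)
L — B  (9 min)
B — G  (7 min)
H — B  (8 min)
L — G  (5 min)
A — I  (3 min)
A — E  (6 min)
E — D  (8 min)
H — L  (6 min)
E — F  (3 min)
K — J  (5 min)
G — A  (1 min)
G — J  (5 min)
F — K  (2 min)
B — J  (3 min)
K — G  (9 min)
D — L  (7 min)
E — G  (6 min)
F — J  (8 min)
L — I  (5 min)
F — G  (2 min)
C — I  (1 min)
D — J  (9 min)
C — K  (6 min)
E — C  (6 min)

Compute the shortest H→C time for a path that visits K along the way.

Best H to K: H–D–E–F–K costing 15
Best K to C: K–C costing 6
Total via K: 15 + 6 = 21 min.

21 min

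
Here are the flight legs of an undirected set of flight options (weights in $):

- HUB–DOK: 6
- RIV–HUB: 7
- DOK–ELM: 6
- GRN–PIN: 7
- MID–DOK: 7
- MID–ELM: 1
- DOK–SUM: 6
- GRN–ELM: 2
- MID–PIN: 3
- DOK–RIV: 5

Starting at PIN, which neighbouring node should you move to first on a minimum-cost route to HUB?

Compare a few routes:
PIN → GRN → ELM → DOK → HUB: 7+2+6+6 = 21
PIN → MID → DOK → RIV → HUB: 3+7+5+7 = 22
PIN → MID → DOK → HUB: 3+7+6 = 16
Cheapest is PIN → MID → DOK → HUB at $16.
So from PIN the first move is to MID.

MID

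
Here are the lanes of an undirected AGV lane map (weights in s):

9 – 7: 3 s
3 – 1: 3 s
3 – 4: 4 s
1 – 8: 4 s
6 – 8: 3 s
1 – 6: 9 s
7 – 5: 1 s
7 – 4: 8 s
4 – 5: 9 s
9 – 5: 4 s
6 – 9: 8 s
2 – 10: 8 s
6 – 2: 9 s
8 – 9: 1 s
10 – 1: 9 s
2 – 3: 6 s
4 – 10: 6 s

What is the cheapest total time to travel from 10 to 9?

Running Dijkstra from 10:
10: 0
4: 6  (via 10)
2: 8  (via 10)
1: 9  (via 10)
3: 10  (via 4)
8: 13  (via 1)
7: 14  (via 4)
9: 14  (via 8)
Shortest route: 10 → 1 → 8 → 9 = 14 s.

14 s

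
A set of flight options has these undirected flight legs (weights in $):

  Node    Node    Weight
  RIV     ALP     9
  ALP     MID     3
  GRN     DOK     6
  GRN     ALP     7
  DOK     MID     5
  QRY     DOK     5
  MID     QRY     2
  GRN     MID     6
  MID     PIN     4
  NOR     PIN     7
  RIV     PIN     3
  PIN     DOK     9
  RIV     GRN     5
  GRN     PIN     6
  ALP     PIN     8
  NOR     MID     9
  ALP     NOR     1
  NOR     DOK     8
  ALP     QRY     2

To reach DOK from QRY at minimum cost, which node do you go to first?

DOK

Candidate routes:
QRY - DOK: 5 = 5
QRY - MID - DOK: 2+5 = 7
QRY - ALP - MID - DOK: 2+3+5 = 10
The minimum is $5 via QRY - DOK.
So from QRY the first move is to DOK.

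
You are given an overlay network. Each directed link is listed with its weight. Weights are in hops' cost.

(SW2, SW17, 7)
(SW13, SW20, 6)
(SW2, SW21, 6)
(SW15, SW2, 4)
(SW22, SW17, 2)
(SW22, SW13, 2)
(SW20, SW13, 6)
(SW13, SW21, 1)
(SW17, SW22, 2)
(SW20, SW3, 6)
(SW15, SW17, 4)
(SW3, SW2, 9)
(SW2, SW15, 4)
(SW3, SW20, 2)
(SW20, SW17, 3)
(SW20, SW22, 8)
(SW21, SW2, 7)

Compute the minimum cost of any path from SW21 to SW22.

Shortest distances from SW21:
SW21: 0
SW2: 7  (via SW21)
SW15: 11  (via SW2)
SW17: 14  (via SW2)
SW22: 16  (via SW17)
Shortest route: SW21 → SW2 → SW17 → SW22 = 16 hops' cost.

16 hops' cost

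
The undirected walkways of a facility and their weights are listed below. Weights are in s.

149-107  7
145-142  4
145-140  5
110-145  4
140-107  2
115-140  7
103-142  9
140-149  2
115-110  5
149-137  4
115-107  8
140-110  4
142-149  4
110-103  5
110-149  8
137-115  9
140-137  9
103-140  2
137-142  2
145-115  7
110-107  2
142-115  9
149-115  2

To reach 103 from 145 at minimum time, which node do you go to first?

Compare a few routes:
145 - 140 - 103: 5+2 = 7
145 - 110 - 140 - 103: 4+4+2 = 10
145 - 110 - 103: 4+5 = 9
145 - 110 - 107 - 140 - 103: 4+2+2+2 = 10
The minimum is 7 s via 145 - 140 - 103.
So from 145 the first move is to 140.

140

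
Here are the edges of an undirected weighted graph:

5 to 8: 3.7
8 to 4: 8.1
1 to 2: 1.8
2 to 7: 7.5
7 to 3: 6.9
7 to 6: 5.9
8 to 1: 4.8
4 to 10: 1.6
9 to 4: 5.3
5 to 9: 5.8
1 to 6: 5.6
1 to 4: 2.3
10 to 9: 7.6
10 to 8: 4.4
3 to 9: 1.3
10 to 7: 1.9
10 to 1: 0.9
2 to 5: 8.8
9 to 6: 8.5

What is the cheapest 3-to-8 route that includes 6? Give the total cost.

20.2

Shortest 3→6: 3 → 9 → 6 = 9.8
Shortest 6→8: 6 → 1 → 8 = 10.4
Total via 6: 9.8 + 10.4 = 20.2.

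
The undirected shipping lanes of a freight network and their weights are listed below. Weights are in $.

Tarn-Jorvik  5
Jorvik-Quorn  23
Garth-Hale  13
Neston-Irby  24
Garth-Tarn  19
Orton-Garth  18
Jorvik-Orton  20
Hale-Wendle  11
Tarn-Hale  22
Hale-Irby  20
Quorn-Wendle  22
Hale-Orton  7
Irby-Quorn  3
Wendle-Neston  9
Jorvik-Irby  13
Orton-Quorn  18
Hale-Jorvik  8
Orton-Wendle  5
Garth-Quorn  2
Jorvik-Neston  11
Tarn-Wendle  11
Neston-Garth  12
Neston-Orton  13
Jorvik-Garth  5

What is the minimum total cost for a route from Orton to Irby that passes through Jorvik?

Best Orton to Jorvik: Orton → Hale → Jorvik costing 15
Best Jorvik to Irby: Jorvik → Garth → Quorn → Irby costing 10
Total via Jorvik: 15 + 10 = $25.

$25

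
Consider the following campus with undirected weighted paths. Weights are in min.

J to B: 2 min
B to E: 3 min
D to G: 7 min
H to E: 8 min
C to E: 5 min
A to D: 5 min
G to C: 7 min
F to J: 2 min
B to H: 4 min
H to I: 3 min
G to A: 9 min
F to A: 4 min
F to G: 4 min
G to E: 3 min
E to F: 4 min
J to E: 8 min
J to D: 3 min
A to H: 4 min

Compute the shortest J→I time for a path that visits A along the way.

13 min

Shortest J→A: J → F → A = 6
Best A to I: A → H → I costing 7
Total via A: 6 + 7 = 13 min.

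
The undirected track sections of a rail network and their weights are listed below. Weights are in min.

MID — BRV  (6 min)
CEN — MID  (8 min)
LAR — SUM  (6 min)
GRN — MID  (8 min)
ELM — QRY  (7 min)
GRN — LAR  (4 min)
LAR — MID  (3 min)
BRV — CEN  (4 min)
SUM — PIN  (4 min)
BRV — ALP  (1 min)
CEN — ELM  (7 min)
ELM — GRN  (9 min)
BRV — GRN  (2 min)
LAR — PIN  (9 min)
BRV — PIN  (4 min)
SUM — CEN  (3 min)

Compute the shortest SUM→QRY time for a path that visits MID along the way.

31 min

Shortest SUM→MID: SUM → LAR → MID = 9
Shortest MID→QRY: MID → CEN → ELM → QRY = 22
Total via MID: 9 + 22 = 31 min.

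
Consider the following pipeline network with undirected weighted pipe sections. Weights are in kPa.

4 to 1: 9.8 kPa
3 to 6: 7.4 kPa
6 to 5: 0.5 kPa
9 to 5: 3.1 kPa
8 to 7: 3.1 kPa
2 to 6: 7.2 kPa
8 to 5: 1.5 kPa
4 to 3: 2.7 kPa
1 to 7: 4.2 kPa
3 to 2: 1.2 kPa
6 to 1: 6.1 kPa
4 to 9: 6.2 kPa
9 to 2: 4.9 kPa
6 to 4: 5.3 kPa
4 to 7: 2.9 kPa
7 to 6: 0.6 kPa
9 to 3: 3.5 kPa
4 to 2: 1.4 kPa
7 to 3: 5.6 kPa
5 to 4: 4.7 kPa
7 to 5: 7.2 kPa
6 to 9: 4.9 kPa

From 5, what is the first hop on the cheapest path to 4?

6

Compare a few routes:
5 → 4: 4.7 = 4.7
5 → 6 → 7 → 4: 0.5+0.6+2.9 = 4
5 → 6 → 4: 0.5+5.3 = 5.8
Cheapest is 5 → 6 → 7 → 4 at 4 kPa.
So from 5 the first move is to 6.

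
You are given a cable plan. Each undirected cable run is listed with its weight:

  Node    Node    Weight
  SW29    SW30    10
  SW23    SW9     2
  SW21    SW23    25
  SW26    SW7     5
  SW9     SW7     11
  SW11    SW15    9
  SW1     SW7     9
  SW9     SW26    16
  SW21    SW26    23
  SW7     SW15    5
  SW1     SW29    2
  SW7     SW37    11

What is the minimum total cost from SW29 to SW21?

39

Candidate routes:
SW29 - SW1 - SW7 - SW9 - SW26 - SW21: 2+9+11+16+23 = 61
SW29 - SW1 - SW7 - SW9 - SW23 - SW21: 2+9+11+2+25 = 49
SW29 - SW1 - SW7 - SW26 - SW9 - SW23 - SW21: 2+9+5+16+2+25 = 59
SW29 - SW1 - SW7 - SW26 - SW21: 2+9+5+23 = 39
Cheapest is SW29 - SW1 - SW7 - SW26 - SW21 at 39.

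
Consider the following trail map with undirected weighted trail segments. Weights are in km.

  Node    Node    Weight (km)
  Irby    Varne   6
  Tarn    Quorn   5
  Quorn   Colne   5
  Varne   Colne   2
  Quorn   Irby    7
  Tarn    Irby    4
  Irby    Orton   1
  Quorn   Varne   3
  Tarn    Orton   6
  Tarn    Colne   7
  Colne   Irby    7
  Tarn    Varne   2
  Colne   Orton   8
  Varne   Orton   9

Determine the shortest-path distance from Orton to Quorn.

8 km

Running Dijkstra from Orton:
Orton: 0
Irby: 1  (via Orton)
Tarn: 5  (via Irby)
Varne: 7  (via Irby)
Quorn: 8  (via Irby)
Shortest route: Orton → Irby → Quorn = 8 km.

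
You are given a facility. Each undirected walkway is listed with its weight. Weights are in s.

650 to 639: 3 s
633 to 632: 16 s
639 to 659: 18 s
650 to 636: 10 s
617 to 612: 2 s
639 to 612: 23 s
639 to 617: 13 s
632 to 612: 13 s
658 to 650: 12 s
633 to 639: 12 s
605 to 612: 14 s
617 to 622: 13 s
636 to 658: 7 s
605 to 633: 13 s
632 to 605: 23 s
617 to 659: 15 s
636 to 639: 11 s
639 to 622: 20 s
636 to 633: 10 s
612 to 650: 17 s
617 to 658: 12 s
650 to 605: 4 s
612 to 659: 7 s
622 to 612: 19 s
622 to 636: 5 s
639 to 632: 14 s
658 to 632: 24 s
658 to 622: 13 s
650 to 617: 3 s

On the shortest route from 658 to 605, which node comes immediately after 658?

Compare a few routes:
658 - 617 - 650 - 605: 12+3+4 = 19
658 - 650 - 605: 12+4 = 16
Cheapest is 658 - 650 - 605 at 16 s.
So from 658 the first move is to 650.

650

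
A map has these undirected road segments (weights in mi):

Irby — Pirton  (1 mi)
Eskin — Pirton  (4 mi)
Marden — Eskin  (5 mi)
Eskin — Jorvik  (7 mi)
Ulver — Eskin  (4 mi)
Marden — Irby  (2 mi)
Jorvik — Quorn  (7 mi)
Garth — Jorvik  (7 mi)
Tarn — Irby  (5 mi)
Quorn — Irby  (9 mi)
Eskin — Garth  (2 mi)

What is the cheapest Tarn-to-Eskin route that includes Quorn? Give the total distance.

28 mi

Shortest Tarn→Quorn: Tarn → Irby → Quorn = 14
Best Quorn to Eskin: Quorn → Jorvik → Eskin costing 14
Total via Quorn: 14 + 14 = 28 mi.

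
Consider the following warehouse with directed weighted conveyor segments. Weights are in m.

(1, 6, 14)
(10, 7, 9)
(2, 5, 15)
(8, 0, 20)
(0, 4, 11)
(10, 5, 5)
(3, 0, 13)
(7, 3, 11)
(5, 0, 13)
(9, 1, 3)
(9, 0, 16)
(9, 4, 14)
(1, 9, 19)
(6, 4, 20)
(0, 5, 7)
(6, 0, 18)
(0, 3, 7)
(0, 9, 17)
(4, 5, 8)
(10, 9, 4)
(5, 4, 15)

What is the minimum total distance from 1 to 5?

39 m

Settle nodes by increasing distance from 1:
1: 0
6: 14  (via 1)
9: 19  (via 1)
0: 32  (via 6)
4: 33  (via 9)
3: 39  (via 0)
5: 39  (via 0)
Shortest route: 1 → 6 → 0 → 5 = 39 m.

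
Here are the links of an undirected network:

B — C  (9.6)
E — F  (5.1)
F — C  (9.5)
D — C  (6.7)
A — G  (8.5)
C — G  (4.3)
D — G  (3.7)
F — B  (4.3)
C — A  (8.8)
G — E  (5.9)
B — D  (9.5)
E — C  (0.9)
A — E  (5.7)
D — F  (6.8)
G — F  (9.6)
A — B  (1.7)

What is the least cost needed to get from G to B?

10.2

Shortest distances from G:
G: 0
D: 3.7  (via G)
C: 4.3  (via G)
E: 5.2  (via C)
A: 8.5  (via G)
F: 9.6  (via G)
B: 10.2  (via A)
Shortest route: G–A–B = 10.2.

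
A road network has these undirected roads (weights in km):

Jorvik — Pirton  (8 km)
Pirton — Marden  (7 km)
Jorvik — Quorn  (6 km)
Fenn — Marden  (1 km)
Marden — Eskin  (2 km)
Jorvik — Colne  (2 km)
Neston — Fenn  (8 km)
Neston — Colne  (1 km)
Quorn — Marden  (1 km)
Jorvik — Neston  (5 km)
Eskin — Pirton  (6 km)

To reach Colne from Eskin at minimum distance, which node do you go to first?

Marden

Enumerating some paths:
Eskin–Marden–Quorn–Jorvik–Colne: 2+1+6+2 = 11
Eskin–Marden–Fenn–Neston–Colne: 2+1+8+1 = 12
Eskin–Pirton–Jorvik–Colne: 6+8+2 = 16
Eskin–Marden–Quorn–Jorvik–Neston–Colne: 2+1+6+5+1 = 15
Cheapest is Eskin–Marden–Quorn–Jorvik–Colne at 11 km.
So from Eskin the first move is to Marden.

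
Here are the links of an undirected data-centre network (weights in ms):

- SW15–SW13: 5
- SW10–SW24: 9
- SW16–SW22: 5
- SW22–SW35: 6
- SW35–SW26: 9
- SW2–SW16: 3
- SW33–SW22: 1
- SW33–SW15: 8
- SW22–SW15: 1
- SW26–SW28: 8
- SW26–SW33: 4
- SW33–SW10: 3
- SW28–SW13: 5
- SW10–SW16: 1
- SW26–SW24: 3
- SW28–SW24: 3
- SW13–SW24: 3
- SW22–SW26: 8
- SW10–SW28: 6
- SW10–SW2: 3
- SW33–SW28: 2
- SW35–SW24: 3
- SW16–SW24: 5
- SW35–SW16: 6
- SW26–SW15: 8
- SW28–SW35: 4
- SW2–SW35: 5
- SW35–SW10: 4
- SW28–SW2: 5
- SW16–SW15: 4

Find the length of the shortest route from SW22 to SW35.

6 ms

Compare a few routes:
SW22 - SW33 - SW28 - SW24 - SW35: 1+2+3+3 = 9
SW22 - SW33 - SW10 - SW35: 1+3+4 = 8
SW22 - SW33 - SW28 - SW35: 1+2+4 = 7
SW22 - SW35: 6 = 6
The minimum is 6 ms via SW22 - SW35.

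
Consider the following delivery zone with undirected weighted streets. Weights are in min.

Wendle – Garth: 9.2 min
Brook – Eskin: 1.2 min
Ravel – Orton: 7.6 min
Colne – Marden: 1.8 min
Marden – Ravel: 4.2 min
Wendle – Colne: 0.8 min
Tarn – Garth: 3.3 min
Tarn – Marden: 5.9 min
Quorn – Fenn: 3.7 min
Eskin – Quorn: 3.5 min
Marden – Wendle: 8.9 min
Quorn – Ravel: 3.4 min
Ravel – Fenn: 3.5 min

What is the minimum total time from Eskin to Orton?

14.5 min

Compare a few routes:
Eskin - Quorn - Fenn - Ravel - Orton: 3.5+3.7+3.5+7.6 = 18.3
Eskin - Quorn - Ravel - Orton: 3.5+3.4+7.6 = 14.5
The minimum is 14.5 min via Eskin - Quorn - Ravel - Orton.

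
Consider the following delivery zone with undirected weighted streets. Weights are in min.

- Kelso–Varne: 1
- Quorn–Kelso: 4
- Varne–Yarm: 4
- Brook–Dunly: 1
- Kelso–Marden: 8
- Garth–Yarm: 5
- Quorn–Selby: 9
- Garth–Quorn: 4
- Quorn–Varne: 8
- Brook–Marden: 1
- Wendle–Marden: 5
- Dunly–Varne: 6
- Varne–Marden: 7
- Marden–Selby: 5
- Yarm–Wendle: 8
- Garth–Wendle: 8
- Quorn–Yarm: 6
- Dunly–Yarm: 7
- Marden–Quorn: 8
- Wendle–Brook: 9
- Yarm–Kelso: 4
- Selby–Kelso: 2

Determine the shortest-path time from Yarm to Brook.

8 min

Shortest distances from Yarm:
Yarm: 0
Varne: 4  (via Yarm)
Kelso: 4  (via Yarm)
Garth: 5  (via Yarm)
Quorn: 6  (via Yarm)
Selby: 6  (via Kelso)
Dunly: 7  (via Yarm)
Wendle: 8  (via Yarm)
Brook: 8  (via Dunly)
Shortest route: Yarm–Dunly–Brook = 8 min.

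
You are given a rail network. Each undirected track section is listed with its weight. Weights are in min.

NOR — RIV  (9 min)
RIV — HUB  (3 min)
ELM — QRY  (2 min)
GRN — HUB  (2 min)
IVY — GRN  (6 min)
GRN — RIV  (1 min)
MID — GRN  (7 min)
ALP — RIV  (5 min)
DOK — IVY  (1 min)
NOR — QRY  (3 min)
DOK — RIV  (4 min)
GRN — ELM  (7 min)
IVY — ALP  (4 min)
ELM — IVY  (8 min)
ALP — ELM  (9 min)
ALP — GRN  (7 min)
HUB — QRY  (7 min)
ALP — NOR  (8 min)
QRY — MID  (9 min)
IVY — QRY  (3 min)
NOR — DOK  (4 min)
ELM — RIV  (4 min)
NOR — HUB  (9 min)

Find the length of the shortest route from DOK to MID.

12 min

Settle nodes by increasing distance from DOK:
DOK: 0
IVY: 1  (via DOK)
NOR: 4  (via DOK)
RIV: 4  (via DOK)
QRY: 4  (via IVY)
ALP: 5  (via IVY)
GRN: 5  (via RIV)
ELM: 6  (via QRY)
HUB: 7  (via RIV)
MID: 12  (via GRN)
Shortest route: DOK–RIV–GRN–MID = 12 min.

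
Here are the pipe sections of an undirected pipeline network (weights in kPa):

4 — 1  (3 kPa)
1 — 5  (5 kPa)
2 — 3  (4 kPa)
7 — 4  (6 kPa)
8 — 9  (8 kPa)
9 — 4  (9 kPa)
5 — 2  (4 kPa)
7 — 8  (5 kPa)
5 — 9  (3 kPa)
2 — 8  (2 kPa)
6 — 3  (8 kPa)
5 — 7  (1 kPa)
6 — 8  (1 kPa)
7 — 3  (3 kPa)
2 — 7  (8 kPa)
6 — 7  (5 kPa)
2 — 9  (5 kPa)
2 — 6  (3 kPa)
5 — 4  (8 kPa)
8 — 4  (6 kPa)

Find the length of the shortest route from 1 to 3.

Shortest distances from 1:
1: 0
4: 3  (via 1)
5: 5  (via 1)
7: 6  (via 5)
9: 8  (via 5)
2: 9  (via 5)
3: 9  (via 7)
Shortest route: 1 → 5 → 7 → 3 = 9 kPa.

9 kPa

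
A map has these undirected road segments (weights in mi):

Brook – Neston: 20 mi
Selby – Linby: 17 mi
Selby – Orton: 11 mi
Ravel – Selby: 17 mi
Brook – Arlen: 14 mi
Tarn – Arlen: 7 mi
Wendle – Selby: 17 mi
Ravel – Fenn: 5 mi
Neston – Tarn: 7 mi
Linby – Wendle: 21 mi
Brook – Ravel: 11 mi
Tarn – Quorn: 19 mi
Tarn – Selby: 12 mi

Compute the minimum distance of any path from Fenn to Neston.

36 mi

Running Dijkstra from Fenn:
Fenn: 0
Ravel: 5  (via Fenn)
Brook: 16  (via Ravel)
Selby: 22  (via Ravel)
Arlen: 30  (via Brook)
Orton: 33  (via Selby)
Tarn: 34  (via Selby)
Neston: 36  (via Brook)
Shortest route: Fenn–Ravel–Brook–Neston = 36 mi.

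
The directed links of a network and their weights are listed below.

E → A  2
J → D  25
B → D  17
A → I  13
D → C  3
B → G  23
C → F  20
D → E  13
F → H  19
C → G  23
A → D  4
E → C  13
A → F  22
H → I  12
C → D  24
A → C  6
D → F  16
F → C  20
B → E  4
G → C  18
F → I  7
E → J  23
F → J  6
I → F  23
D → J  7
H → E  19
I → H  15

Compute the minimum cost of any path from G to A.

Candidate routes:
G–C–F–H–E–A: 18+20+19+19+2 = 78
G–C–D–E–A: 18+24+13+2 = 57
The minimum is 57 via G–C–D–E–A.

57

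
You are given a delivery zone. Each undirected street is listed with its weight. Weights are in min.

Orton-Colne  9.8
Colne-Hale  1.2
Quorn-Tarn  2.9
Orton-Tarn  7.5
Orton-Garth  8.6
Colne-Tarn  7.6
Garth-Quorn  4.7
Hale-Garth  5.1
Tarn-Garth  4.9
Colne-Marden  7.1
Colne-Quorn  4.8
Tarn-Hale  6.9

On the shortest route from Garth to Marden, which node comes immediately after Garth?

Hale

Enumerating some paths:
Garth–Tarn–Colne–Marden: 4.9+7.6+7.1 = 19.6
Garth–Hale–Colne–Marden: 5.1+1.2+7.1 = 13.4
Garth–Quorn–Colne–Marden: 4.7+4.8+7.1 = 16.6
Cheapest is Garth–Hale–Colne–Marden at 13.4 min.
So from Garth the first move is to Hale.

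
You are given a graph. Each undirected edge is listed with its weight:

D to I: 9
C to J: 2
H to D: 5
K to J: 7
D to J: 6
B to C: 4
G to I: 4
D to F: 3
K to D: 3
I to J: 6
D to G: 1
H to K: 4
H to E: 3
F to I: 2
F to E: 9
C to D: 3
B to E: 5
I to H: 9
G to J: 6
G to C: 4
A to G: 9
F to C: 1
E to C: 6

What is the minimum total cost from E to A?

Shortest distances from E:
E: 0
H: 3  (via E)
B: 5  (via E)
C: 6  (via E)
F: 7  (via C)
K: 7  (via H)
D: 8  (via H)
J: 8  (via C)
G: 9  (via D)
I: 9  (via F)
A: 18  (via G)
Shortest route: E–H–D–G–A = 18.

18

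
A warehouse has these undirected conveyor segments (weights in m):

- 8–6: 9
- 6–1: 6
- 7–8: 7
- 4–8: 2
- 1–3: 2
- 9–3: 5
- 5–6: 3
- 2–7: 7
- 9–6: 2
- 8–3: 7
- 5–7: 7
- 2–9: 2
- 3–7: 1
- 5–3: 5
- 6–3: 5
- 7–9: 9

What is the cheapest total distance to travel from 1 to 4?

11 m

Compare a few routes:
1–6–8–4: 6+9+2 = 17
1–3–8–4: 2+7+2 = 11
1–3–7–8–4: 2+1+7+2 = 12
Cheapest is 1–3–8–4 at 11 m.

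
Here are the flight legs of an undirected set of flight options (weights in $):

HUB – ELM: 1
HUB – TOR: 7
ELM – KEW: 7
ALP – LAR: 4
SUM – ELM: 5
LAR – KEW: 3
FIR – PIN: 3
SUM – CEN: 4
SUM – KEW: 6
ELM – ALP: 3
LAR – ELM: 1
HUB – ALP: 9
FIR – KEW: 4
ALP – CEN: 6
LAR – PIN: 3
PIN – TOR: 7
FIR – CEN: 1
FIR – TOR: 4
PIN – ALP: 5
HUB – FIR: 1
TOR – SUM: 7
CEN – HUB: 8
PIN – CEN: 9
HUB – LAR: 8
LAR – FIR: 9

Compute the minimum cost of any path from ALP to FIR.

$5

Enumerating some paths:
ALP–LAR–ELM–HUB–FIR: 4+1+1+1 = 7
ALP–ELM–HUB–FIR: 3+1+1 = 5
ALP–CEN–FIR: 6+1 = 7
Cheapest is ALP–ELM–HUB–FIR at $5.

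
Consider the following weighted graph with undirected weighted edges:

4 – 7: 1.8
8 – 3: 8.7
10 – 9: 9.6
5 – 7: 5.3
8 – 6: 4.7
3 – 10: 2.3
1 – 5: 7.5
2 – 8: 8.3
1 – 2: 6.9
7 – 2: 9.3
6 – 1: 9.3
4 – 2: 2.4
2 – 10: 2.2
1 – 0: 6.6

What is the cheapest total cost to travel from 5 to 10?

Compare a few routes:
5 - 7 - 4 - 2 - 10: 5.3+1.8+2.4+2.2 = 11.7
5 - 1 - 2 - 10: 7.5+6.9+2.2 = 16.6
The minimum is 11.7 via 5 - 7 - 4 - 2 - 10.

11.7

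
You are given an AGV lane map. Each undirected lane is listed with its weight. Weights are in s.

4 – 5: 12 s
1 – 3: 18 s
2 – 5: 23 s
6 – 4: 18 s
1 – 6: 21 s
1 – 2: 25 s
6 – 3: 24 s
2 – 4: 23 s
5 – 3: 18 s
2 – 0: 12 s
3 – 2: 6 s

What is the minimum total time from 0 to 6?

Enumerating some paths:
0 → 2 → 3 → 6: 12+6+24 = 42
0 → 2 → 3 → 1 → 6: 12+6+18+21 = 57
0 → 2 → 1 → 6: 12+25+21 = 58
0 → 2 → 4 → 6: 12+23+18 = 53
Cheapest is 0 → 2 → 3 → 6 at 42 s.

42 s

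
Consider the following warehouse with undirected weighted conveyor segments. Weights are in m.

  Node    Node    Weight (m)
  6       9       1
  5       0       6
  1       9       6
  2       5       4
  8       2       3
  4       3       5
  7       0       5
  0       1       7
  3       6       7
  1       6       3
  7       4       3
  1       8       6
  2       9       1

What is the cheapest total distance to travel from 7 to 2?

Running Dijkstra from 7:
7: 0
4: 3  (via 7)
0: 5  (via 7)
3: 8  (via 4)
5: 11  (via 0)
1: 12  (via 0)
2: 15  (via 5)
Shortest route: 7–0–5–2 = 15 m.

15 m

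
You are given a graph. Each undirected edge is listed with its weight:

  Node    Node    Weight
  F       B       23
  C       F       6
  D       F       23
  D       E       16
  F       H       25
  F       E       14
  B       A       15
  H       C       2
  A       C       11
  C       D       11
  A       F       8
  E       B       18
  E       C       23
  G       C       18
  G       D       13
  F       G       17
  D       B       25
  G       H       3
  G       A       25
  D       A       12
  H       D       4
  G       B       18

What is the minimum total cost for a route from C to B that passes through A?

Shortest C→A: C–A = 11
Shortest A→B: A–B = 15
Total via A: 11 + 15 = 26.

26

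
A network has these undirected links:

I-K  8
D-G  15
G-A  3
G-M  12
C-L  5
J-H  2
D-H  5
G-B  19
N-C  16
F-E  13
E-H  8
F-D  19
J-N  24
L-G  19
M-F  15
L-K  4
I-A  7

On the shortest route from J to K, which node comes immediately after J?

Enumerating some paths:
J - N - C - L - K: 24+16+5+4 = 49
J - H - D - G - A - I - K: 2+5+15+3+7+8 = 40
J - H - D - G - L - K: 2+5+15+19+4 = 45
The minimum is 40 via J - H - D - G - A - I - K.
So from J the first move is to H.

H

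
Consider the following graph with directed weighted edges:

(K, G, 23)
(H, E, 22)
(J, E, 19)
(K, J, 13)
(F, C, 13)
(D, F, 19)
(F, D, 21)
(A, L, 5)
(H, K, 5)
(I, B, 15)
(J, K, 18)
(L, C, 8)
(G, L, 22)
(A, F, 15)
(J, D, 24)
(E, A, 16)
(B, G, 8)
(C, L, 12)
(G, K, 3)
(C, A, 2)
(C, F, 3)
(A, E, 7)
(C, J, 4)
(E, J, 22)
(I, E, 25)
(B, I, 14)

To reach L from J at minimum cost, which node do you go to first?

E

Candidate routes:
J → E → A → L: 19+16+5 = 40
J → D → F → C → A → L: 24+19+13+2+5 = 63
J → K → G → L: 18+23+22 = 63
The minimum is 40 via J → E → A → L.
So from J the first move is to E.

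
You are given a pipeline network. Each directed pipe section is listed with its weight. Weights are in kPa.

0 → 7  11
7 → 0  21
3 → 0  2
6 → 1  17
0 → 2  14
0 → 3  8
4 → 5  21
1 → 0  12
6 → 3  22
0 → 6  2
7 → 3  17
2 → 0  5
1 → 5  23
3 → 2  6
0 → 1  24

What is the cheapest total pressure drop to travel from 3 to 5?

Enumerating some paths:
3 - 0 - 6 - 1 - 5: 2+2+17+23 = 44
3 - 0 - 1 - 5: 2+24+23 = 49
3 - 2 - 0 - 6 - 1 - 5: 6+5+2+17+23 = 53
Cheapest is 3 - 0 - 6 - 1 - 5 at 44 kPa.

44 kPa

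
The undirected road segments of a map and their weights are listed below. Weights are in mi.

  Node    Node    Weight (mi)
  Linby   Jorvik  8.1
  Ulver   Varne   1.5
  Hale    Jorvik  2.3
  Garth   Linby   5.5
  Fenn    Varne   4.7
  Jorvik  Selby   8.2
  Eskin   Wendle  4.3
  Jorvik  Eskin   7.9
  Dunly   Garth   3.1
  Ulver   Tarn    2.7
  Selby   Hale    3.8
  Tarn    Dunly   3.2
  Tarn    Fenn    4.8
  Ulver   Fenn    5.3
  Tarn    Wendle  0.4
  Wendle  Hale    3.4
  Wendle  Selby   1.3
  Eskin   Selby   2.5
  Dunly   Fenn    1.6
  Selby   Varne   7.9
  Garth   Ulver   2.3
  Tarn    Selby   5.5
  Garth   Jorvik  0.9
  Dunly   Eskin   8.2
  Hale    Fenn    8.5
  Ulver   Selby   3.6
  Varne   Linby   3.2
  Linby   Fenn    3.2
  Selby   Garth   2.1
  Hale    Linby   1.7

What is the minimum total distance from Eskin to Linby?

8 mi

Shortest distances from Eskin:
Eskin: 0
Selby: 2.5  (via Eskin)
Wendle: 3.8  (via Selby)
Tarn: 4.2  (via Wendle)
Garth: 4.6  (via Selby)
Jorvik: 5.5  (via Garth)
Ulver: 6.1  (via Selby)
Hale: 6.3  (via Selby)
Dunly: 7.4  (via Tarn)
Varne: 7.6  (via Ulver)
Linby: 8  (via Hale)
Shortest route: Eskin → Selby → Hale → Linby = 8 mi.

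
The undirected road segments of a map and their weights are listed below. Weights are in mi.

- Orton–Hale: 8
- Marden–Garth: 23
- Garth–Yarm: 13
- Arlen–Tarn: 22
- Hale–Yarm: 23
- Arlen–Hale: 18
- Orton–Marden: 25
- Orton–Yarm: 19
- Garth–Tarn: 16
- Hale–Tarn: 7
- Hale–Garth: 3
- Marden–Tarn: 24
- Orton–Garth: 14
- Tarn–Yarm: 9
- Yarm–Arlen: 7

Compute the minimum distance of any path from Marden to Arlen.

40 mi

Settle nodes by increasing distance from Marden:
Marden: 0
Garth: 23  (via Marden)
Tarn: 24  (via Marden)
Orton: 25  (via Marden)
Hale: 26  (via Garth)
Yarm: 33  (via Tarn)
Arlen: 40  (via Yarm)
Shortest route: Marden–Tarn–Yarm–Arlen = 40 mi.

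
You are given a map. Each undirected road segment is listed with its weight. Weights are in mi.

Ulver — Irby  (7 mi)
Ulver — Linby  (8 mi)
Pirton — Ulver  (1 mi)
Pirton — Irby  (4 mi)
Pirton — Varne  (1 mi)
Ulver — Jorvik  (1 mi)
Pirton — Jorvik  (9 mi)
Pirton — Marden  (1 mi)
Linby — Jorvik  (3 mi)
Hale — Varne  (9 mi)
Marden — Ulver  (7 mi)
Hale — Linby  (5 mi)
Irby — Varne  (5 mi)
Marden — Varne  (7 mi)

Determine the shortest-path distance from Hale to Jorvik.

Compare a few routes:
Hale → Linby → Ulver → Jorvik: 5+8+1 = 14
Hale → Varne → Pirton → Ulver → Jorvik: 9+1+1+1 = 12
Hale → Linby → Jorvik: 5+3 = 8
The minimum is 8 mi via Hale → Linby → Jorvik.

8 mi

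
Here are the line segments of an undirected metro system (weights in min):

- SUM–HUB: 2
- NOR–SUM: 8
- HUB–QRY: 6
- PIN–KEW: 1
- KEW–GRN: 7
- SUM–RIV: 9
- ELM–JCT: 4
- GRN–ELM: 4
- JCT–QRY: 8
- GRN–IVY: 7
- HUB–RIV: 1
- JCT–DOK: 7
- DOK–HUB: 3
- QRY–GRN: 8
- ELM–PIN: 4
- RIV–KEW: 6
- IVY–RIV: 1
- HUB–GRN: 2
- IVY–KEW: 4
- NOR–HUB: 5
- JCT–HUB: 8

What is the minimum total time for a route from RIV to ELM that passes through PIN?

10 min

Shortest RIV→PIN: RIV → IVY → KEW → PIN = 6
Shortest PIN→ELM: PIN → ELM = 4
Total via PIN: 6 + 4 = 10 min.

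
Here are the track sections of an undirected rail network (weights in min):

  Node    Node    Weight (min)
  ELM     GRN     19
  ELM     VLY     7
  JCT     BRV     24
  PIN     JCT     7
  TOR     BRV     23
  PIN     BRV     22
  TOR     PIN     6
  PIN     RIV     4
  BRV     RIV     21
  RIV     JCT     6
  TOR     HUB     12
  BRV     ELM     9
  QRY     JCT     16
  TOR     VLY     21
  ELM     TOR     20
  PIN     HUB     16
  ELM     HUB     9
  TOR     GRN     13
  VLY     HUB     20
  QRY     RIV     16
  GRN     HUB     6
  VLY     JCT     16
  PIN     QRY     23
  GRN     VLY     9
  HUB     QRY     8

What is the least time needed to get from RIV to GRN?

23 min

Candidate routes:
RIV → PIN → HUB → GRN: 4+16+6 = 26
RIV → QRY → HUB → GRN: 16+8+6 = 30
RIV → PIN → TOR → HUB → GRN: 4+6+12+6 = 28
RIV → PIN → TOR → GRN: 4+6+13 = 23
Cheapest is RIV → PIN → TOR → GRN at 23 min.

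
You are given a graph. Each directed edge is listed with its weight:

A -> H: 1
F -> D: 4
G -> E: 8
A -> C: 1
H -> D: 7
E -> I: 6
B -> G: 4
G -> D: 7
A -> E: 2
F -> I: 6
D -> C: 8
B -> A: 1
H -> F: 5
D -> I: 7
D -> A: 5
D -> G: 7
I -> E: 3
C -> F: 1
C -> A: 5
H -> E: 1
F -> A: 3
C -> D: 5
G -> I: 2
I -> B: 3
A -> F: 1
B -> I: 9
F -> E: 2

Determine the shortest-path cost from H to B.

Compare a few routes:
H - F - I - B: 5+6+3 = 14
H - E - I - B: 1+6+3 = 10
The minimum is 10 via H - E - I - B.

10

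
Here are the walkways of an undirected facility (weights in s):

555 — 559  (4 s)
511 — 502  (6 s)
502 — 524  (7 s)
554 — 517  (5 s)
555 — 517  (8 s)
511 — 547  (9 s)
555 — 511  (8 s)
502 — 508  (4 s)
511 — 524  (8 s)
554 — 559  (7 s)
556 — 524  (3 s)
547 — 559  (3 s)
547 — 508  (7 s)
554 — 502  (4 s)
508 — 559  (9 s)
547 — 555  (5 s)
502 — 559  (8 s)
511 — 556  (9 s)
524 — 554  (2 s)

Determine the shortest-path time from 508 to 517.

13 s

Shortest distances from 508:
508: 0
502: 4  (via 508)
547: 7  (via 508)
554: 8  (via 502)
559: 9  (via 508)
511: 10  (via 502)
524: 10  (via 554)
555: 12  (via 547)
517: 13  (via 554)
Shortest route: 508 → 502 → 554 → 517 = 13 s.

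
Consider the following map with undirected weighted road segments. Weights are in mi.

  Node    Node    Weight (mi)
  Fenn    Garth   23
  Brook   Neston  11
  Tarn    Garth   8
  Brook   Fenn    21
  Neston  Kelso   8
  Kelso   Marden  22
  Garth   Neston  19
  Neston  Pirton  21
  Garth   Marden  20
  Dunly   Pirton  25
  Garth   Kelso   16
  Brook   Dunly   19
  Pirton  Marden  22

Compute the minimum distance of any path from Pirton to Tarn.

48 mi

Settle nodes by increasing distance from Pirton:
Pirton: 0
Neston: 21  (via Pirton)
Marden: 22  (via Pirton)
Dunly: 25  (via Pirton)
Kelso: 29  (via Neston)
Brook: 32  (via Neston)
Garth: 40  (via Neston)
Tarn: 48  (via Garth)
Shortest route: Pirton → Neston → Garth → Tarn = 48 mi.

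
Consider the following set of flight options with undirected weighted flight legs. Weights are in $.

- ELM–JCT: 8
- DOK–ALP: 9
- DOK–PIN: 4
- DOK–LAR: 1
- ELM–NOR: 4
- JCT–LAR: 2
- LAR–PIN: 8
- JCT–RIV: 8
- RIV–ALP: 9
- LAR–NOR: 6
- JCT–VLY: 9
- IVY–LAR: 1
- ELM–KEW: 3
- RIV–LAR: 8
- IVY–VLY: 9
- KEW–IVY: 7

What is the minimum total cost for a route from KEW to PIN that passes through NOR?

Shortest KEW→NOR: KEW → ELM → NOR = 7
Shortest NOR→PIN: NOR → LAR → DOK → PIN = 11
Total via NOR: 7 + 11 = $18.

$18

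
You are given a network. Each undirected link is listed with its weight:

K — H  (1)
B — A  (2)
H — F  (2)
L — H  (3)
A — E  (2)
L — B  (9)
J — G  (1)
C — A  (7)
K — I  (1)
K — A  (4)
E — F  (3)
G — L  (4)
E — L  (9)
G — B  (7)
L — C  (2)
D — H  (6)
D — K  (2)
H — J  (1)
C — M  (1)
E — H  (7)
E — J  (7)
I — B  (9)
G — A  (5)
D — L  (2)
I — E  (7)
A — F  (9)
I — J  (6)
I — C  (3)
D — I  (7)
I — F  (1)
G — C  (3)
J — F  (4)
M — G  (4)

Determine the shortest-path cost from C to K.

4

Running Dijkstra from C:
C: 0
M: 1  (via C)
L: 2  (via C)
G: 3  (via C)
I: 3  (via C)
D: 4  (via L)
F: 4  (via I)
J: 4  (via G)
K: 4  (via I)
Shortest route: C–I–K = 4.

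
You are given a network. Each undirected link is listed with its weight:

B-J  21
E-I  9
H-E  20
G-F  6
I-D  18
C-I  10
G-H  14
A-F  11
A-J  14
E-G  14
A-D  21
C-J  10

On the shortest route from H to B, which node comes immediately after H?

Candidate routes:
H - E - I - C - J - B: 20+9+10+10+21 = 70
H - G - F - A - J - B: 14+6+11+14+21 = 66
The minimum is 66 via H - G - F - A - J - B.
So from H the first move is to G.

G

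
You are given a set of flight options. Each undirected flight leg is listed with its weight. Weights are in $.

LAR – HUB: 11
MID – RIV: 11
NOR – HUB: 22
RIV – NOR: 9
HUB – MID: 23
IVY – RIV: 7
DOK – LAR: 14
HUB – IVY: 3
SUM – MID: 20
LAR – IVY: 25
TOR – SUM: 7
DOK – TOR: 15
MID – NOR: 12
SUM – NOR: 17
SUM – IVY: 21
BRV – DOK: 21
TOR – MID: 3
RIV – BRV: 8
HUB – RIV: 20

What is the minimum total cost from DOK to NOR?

$30

Running Dijkstra from DOK:
DOK: 0
LAR: 14  (via DOK)
TOR: 15  (via DOK)
MID: 18  (via TOR)
BRV: 21  (via DOK)
SUM: 22  (via TOR)
HUB: 25  (via LAR)
IVY: 28  (via HUB)
RIV: 29  (via MID)
NOR: 30  (via MID)
Shortest route: DOK–TOR–MID–NOR = $30.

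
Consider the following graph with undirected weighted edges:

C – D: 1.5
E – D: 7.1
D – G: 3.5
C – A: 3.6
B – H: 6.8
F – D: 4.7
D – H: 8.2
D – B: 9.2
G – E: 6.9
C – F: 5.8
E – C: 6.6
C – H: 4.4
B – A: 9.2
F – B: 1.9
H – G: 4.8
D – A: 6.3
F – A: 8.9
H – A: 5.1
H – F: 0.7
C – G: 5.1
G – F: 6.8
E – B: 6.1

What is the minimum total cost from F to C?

5.1

Settle nodes by increasing distance from F:
F: 0
H: 0.7  (via F)
B: 1.9  (via F)
D: 4.7  (via F)
C: 5.1  (via H)
Shortest route: F–H–C = 5.1.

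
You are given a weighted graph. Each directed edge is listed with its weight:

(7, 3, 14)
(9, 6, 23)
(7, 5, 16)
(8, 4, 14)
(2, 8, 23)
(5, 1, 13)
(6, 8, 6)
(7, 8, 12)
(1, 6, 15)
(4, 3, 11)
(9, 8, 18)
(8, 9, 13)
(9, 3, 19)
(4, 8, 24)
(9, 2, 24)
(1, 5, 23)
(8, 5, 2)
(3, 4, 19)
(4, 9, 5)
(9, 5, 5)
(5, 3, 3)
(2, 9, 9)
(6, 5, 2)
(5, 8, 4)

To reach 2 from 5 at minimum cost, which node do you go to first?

8

Compare a few routes:
5–8–9–2: 4+13+24 = 41
5–8–4–9–2: 4+14+5+24 = 47
The minimum is 41 via 5–8–9–2.
So from 5 the first move is to 8.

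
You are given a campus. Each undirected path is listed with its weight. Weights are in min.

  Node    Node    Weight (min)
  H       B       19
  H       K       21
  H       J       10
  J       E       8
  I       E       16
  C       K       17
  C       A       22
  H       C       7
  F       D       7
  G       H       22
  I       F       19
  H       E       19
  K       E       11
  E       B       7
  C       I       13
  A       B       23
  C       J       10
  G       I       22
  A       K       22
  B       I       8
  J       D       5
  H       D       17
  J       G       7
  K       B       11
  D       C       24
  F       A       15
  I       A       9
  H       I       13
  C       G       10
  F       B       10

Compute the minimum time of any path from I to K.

Compare a few routes:
I - B - E - K: 8+7+11 = 26
I - B - K: 8+11 = 19
I - E - K: 16+11 = 27
Cheapest is I - B - K at 19 min.

19 min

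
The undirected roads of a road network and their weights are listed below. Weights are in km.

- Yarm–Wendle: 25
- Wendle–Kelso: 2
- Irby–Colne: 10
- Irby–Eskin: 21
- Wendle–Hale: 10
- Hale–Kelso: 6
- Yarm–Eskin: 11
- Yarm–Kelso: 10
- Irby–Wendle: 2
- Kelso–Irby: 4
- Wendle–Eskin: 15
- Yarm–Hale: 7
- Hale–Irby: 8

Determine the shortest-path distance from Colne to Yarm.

Shortest distances from Colne:
Colne: 0
Irby: 10  (via Colne)
Wendle: 12  (via Irby)
Kelso: 14  (via Irby)
Hale: 18  (via Irby)
Yarm: 24  (via Kelso)
Shortest route: Colne → Irby → Kelso → Yarm = 24 km.

24 km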